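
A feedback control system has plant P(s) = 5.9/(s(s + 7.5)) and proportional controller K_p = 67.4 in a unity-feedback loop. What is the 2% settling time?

T_s ≈ 1.07 s

The closed-loop denominator s² + 7.5s + 397.7 gives ω_n = √397.7 = 19.94 and ζ = 7.5/(2ω_n) = 0.1881.
2% settling time T_s ≈ 4/(ζω_n) = 4/3.75 = 1.07 s.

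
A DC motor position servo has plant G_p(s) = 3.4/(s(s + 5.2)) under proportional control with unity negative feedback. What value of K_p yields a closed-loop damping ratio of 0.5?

Closed-loop characteristic equation: s² + 5.2s + K_p·3.4 = 0.
So ω_n = √(3.4K_p) and 2ζω_n = 5.2, giving ζ = 5.2/(2√(3.4K_p)).
Setting ζ = 0.5: √(3.4K_p) = 5.2/(2·0.5) = 5.2, so K_p = 27.04/3.4 = 7.95.

K_p = 7.95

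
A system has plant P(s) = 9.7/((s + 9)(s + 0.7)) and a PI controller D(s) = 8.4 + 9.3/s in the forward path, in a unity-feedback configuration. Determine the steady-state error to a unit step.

The open loop D(s)P(s) has a pole at the origin (type 1), so the static position error constant is infinite and e_ss = 1/(1+∞) = 0.

0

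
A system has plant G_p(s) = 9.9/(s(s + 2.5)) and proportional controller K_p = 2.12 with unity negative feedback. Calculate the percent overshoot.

41%

From 1 + K_pG_p(s) = 0: s² + 2.5s + 20.99 = 0 ⇒ ω_n = 4.581, ζ = 0.2729.
%OS = 100·exp(−πζ/√(1−ζ²)) = 100·exp(−π·0.2729/√0.9256) = 41%.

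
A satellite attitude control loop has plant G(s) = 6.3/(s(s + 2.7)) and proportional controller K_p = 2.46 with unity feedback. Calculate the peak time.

T_p = 0.85 s

Closed-loop characteristic equation: s² + 2.7s + 15.5 = 0, so ω_n = 3.937 rad/s and ζ = 2.7/(2·3.937) = 0.3429.
Damped frequency ω_d = ω_n√(1−ζ²) = 3.698 rad/s, so peak time T_p = π/ω_d = 0.85 s.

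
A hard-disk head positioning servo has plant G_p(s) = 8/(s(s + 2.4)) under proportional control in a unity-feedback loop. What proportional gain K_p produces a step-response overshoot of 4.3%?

K_p = 0.359

From %OS = 100·exp(−πζ/√(1−ζ²)) = 4.3%, ζ = −ln(0.043)/√(π²+ln²(0.043)) = 0.7077.
Characteristic equation s² + 2.4s + 8K_p = 0 gives ζ = 2.4/(2√(8K_p)).
Setting ζ = 0.7077: √(8K_p) = 2.4/(2·0.7077) = 1.696, so K_p = 2.875/8 = 0.359.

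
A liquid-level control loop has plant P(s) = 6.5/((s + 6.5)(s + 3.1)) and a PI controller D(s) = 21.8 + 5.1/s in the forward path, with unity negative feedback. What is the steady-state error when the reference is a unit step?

The open loop D(s)P(s) has a pole at the origin (type 1), so the static position error constant is infinite and e_ss = 1/(1+∞) = 0.

0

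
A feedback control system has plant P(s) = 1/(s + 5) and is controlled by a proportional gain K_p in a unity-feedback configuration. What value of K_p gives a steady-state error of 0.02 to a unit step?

K_p = 245

The loop is type 0, so e_ss(step) = 1/(1 + K_pos) with K_pos = K_p·P(0).
P(0) = 0.2. Require 1/(1 + K_p·0.2) = 0.02, so 1 + 0.2·K_p = 50.
K_p = (50 − 1)/0.2 = 245.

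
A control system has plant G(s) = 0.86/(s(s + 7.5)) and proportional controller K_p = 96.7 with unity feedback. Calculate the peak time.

T_p = 0.378 s

Closed-loop characteristic equation: s² + 7.5s + 83.16 = 0, so ω_n = 9.119 rad/s and ζ = 7.5/(2·9.119) = 0.4112.
Damped frequency ω_d = ω_n√(1−ζ²) = 8.313 rad/s, so peak time T_p = π/ω_d = 0.378 s.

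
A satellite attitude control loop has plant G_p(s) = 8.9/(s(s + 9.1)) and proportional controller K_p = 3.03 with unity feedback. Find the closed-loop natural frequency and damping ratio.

With unity feedback the closed-loop characteristic equation is s² + 9.1s + 3.03·8.9 = s² + 9.1s + 26.97 = 0.
So ω_n² = 26.97 ⇒ ω_n = 5.193 rad/s, and ζ = 9.1/(2ω_n) = 0.876.

ω_n = 5.19 rad/s, ζ = 0.876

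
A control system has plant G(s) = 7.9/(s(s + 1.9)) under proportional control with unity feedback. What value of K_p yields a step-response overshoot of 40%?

From %OS = 100·exp(−πζ/√(1−ζ²)) = 40%, ζ = −ln(0.4)/√(π²+ln²(0.4)) = 0.28.
Characteristic equation s² + 1.9s + 7.9K_p = 0 gives ζ = 1.9/(2√(7.9K_p)).
Setting ζ = 0.28: √(7.9K_p) = 1.9/(2·0.28) = 3.393, so K_p = 11.51/7.9 = 1.46.

K_p = 1.46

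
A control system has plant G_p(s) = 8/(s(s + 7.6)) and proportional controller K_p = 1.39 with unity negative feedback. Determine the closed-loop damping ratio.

ζ = 1.14

1 + K_p·G_p(s) = 0 gives s² + 7.6s + 11.12 = 0.
So ω_n² = 11.12 ⇒ ω_n = 3.335 rad/s, and ζ = 7.6/(2ω_n) = 1.14.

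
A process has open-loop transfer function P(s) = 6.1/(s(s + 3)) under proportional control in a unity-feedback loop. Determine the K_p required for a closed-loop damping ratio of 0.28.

K_p = 4.7

Closed-loop characteristic equation: s² + 3s + K_p·6.1 = 0.
So ω_n = √(6.1K_p) and 2ζω_n = 3, giving ζ = 3/(2√(6.1K_p)).
Setting ζ = 0.28: √(6.1K_p) = 3/(2·0.28) = 5.357, so K_p = 28.7/6.1 = 4.7.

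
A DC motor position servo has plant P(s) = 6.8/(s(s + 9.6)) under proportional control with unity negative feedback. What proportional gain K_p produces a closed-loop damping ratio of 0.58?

K_p = 10.1

Closed-loop characteristic equation: s² + 9.6s + K_p·6.8 = 0.
So ω_n = √(6.8K_p) and 2ζω_n = 9.6, giving ζ = 9.6/(2√(6.8K_p)).
Setting ζ = 0.58: √(6.8K_p) = 9.6/(2·0.58) = 8.276, so K_p = 68.49/6.8 = 10.1.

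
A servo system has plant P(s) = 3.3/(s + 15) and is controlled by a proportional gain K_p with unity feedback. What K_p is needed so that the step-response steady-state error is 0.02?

K_p = 223

The loop is type 0, so e_ss(step) = 1/(1 + K_pos) with K_pos = K_p·P(0).
P(0) = 0.22. Require 1/(1 + K_p·0.22) = 0.02, so 1 + 0.22·K_p = 50.
K_p = (50 − 1)/0.22 = 223.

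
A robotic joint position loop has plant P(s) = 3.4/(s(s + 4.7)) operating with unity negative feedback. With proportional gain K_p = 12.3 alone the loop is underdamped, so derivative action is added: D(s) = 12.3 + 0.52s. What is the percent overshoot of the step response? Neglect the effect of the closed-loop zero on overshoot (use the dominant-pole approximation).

16.3%

Forward path: (12.3 + 0.52s)·3.4/(s(s+4.7)). The closed-loop characteristic equation is s² + (4.7 + 3.4·0.52)s + 3.4·12.3 = 0.
That is s² + 6.468s + 41.82 = 0, so ω_n = 6.467 rad/s and ζ = 6.468/(2·6.467) = 0.5001.
%OS = 100·exp(−πζ/√(1−ζ²)) = 16.3%.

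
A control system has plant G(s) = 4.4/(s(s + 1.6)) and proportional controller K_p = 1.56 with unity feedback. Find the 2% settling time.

T_s ≈ 5 s

From 1 + K_pG(s) = 0: s² + 1.6s + 6.864 = 0 ⇒ ω_n = 2.62, ζ = 0.3054.
2% settling time T_s ≈ 4/(ζω_n) = 4/0.8 = 5 s.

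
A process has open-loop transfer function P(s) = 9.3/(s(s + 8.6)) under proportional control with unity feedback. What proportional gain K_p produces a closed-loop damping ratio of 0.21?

Closed-loop characteristic equation: s² + 8.6s + K_p·9.3 = 0.
So ω_n = √(9.3K_p) and 2ζω_n = 8.6, giving ζ = 8.6/(2√(9.3K_p)).
Setting ζ = 0.21: √(9.3K_p) = 8.6/(2·0.21) = 20.48, so K_p = 419.3/9.3 = 45.1.

K_p = 45.1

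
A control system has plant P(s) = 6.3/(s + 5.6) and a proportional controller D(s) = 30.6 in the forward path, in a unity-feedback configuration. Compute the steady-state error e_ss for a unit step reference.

The loop is type 0. Static position error constant K_pos = D(0)·P(0) = 30.6·1.125 = 34.43.
Steady-state error to a unit step: e_ss = 1/(1+K_pos) = 1/35.43 = 0.0282.

0.0282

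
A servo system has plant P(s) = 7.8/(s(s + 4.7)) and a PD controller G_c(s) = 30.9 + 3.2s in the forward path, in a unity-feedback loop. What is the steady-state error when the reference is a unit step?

0

The open loop G_c(s)P(s) has a pole at the origin (type 1), so the static position error constant is infinite and e_ss = 1/(1+∞) = 0.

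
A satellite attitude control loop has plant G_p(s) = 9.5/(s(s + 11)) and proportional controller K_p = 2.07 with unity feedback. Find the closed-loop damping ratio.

ζ = 1.24

1 + K_p·G_p(s) = 0 gives s² + 11s + 19.66 = 0.
So ω_n² = 19.66 ⇒ ω_n = 4.435 rad/s, and ζ = 11/(2ω_n) = 1.24.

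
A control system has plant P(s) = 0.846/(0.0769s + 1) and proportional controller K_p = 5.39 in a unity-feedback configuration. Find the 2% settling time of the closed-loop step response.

Closed loop: T(s) = K_p·P/(1+K_p·P) = 4.56/(0.0769s + 1 + 4.56), with pole at s = −(1 + 4.56)/0.0769 = −72.3.
τ = 1/72.3 = 0.01383 s, so 2% settling time ≈ 4τ = 0.0553 s.

T_s ≈ 0.0553 s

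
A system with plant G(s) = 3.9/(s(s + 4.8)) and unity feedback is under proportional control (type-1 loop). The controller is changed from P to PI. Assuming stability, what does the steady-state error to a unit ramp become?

The integrator raises the loop to type 2, so K_v → ∞ and e_ss to a ramp is zero.

0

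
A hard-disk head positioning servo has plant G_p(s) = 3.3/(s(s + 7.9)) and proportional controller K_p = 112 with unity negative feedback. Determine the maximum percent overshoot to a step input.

51.7%

The closed-loop denominator s² + 7.9s + 369.6 gives ω_n = √369.6 = 19.22 and ζ = 7.9/(2ω_n) = 0.2055.
%OS = 100·exp(−πζ/√(1−ζ²)) = 100·exp(−π·0.2055/√0.9578) = 51.7%.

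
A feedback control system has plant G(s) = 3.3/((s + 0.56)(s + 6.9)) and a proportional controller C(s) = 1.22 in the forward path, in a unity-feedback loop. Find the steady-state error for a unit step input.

The loop is type 0. Static position error constant K_pos = C(0)·G(0) = 1.22·0.854 = 1.042.
Steady-state error to a unit step: e_ss = 1/(1+K_pos) = 1/2.042 = 0.49.

0.49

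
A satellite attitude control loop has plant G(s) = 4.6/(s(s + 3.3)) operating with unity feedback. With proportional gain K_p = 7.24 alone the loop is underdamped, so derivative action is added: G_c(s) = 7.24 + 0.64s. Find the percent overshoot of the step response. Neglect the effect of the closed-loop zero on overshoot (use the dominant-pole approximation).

Forward path: (7.24 + 0.64s)·4.6/(s(s+3.3)). The closed-loop characteristic equation is s² + (3.3 + 4.6·0.64)s + 4.6·7.24 = 0.
That is s² + 6.244s + 33.3 = 0, so ω_n = 5.771 rad/s and ζ = 6.244/(2·5.771) = 0.541.
%OS = 100·exp(−πζ/√(1−ζ²)) = 13.3%.

13.3%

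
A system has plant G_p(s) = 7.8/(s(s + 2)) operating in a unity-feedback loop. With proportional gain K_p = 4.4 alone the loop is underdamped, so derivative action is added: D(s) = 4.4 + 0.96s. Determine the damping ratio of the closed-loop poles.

Forward path: (4.4 + 0.96s)·7.8/(s(s+2)). The closed-loop characteristic equation is s² + (2 + 7.8·0.96)s + 7.8·4.4 = 0.
That is s² + 9.488s + 34.32 = 0, so ω_n = 5.858 rad/s and ζ = 9.488/(2·5.858) = 0.8098.

ζ = 0.81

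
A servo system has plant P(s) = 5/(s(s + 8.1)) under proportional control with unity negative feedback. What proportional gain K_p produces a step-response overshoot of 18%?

From %OS = 100·exp(−πζ/√(1−ζ²)) = 18%, ζ = −ln(0.18)/√(π²+ln²(0.18)) = 0.4791.
Characteristic equation s² + 8.1s + 5K_p = 0 gives ζ = 8.1/(2√(5K_p)).
Setting ζ = 0.4791: √(5K_p) = 8.1/(2·0.4791) = 8.453, so K_p = 71.46/5 = 14.3.

K_p = 14.3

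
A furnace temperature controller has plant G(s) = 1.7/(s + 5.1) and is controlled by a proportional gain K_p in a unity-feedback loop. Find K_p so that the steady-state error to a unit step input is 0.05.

For a type-0 loop with proportional control, e_ss = 1/(1 + K_p·G(0)).
G(0) = 0.3333. Require 1/(1 + K_p·0.3333) = 0.05, so 1 + 0.3333·K_p = 20.
K_p = (20 − 1)/0.3333 = 57.

K_p = 57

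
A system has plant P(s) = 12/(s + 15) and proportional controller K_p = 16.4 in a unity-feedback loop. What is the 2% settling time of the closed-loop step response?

T_s ≈ 0.0189 s

Closed-loop transfer function: T(s) = K_p·P(s)/(1 + K_p·P(s)) = 196.8/(s + 15 + 196.8) = 196.8/(s + 211.8).
Time constant τ = 1/211.8 = 0.004721 s, so the 2% settling time is about 4τ = 0.0189 s.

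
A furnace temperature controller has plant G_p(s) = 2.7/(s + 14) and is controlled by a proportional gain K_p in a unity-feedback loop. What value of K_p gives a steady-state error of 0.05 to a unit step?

K_p = 98.5

For a type-0 loop with proportional control, e_ss = 1/(1 + K_p·G_p(0)).
G_p(0) = 0.1929. Require 1/(1 + K_p·0.1929) = 0.05, so 1 + 0.1929·K_p = 20.
K_p = (20 − 1)/0.1929 = 98.5.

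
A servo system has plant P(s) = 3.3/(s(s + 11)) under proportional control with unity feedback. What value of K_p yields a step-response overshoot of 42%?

From %OS = 100·exp(−πζ/√(1−ζ²)) = 42%, ζ = −ln(0.42)/√(π²+ln²(0.42)) = 0.2662.
Characteristic equation s² + 11s + 3.3K_p = 0 gives ζ = 11/(2√(3.3K_p)).
Setting ζ = 0.2662: √(3.3K_p) = 11/(2·0.2662) = 20.66, so K_p = 427/3.3 = 129.

K_p = 129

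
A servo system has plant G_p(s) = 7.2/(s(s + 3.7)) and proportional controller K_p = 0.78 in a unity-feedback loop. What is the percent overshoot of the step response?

1.98%

From 1 + K_pG_p(s) = 0: s² + 3.7s + 5.616 = 0 ⇒ ω_n = 2.37, ζ = 0.7807.
%OS = 100·exp(−πζ/√(1−ζ²)) = 100·exp(−π·0.7807/√0.3906) = 1.98%.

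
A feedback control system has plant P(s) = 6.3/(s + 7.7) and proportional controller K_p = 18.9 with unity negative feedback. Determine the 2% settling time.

Closed-loop transfer function: T(s) = K_p·P(s)/(1 + K_p·P(s)) = 119.1/(s + 7.7 + 119.1) = 119.1/(s + 126.8).
Time constant τ = 1/126.8 = 0.007888 s, so the 2% settling time is about 4τ = 0.0316 s.

T_s ≈ 0.0316 s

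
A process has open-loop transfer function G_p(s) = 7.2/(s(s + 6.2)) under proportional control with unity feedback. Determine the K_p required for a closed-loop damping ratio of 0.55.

K_p = 4.41

Closed-loop characteristic equation: s² + 6.2s + K_p·7.2 = 0.
So ω_n = √(7.2K_p) and 2ζω_n = 6.2, giving ζ = 6.2/(2√(7.2K_p)).
Setting ζ = 0.55: √(7.2K_p) = 6.2/(2·0.55) = 5.636, so K_p = 31.77/7.2 = 4.41.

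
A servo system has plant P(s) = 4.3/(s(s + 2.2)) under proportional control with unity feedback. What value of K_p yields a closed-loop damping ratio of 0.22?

K_p = 5.81

Closed-loop characteristic equation: s² + 2.2s + K_p·4.3 = 0.
So ω_n = √(4.3K_p) and 2ζω_n = 2.2, giving ζ = 2.2/(2√(4.3K_p)).
Setting ζ = 0.22: √(4.3K_p) = 2.2/(2·0.22) = 5, so K_p = 25/4.3 = 5.81.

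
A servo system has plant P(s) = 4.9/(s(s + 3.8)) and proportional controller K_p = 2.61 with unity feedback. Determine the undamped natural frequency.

ω_n = 3.58 rad/s

With unity feedback the closed-loop characteristic equation is s² + 3.8s + 2.61·4.9 = s² + 3.8s + 12.79 = 0.
So ω_n² = 12.79 ⇒ ω_n = 3.576 rad/s, and ζ = 3.8/(2ω_n) = 0.531.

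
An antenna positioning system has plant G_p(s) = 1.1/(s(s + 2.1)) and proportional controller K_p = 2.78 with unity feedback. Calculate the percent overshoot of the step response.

9.45%

The closed-loop denominator s² + 2.1s + 3.058 gives ω_n = √3.058 = 1.749 and ζ = 2.1/(2ω_n) = 0.6004.
%OS = 100·exp(−πζ/√(1−ζ²)) = 100·exp(−π·0.6004/√0.6395) = 9.45%.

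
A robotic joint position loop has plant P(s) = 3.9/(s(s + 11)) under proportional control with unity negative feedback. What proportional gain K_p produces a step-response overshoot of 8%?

From %OS = 100·exp(−πζ/√(1−ζ²)) = 8%, ζ = −ln(0.08)/√(π²+ln²(0.08)) = 0.6266.
Characteristic equation s² + 11s + 3.9K_p = 0 gives ζ = 11/(2√(3.9K_p)).
Setting ζ = 0.6266: √(3.9K_p) = 11/(2·0.6266) = 8.778, so K_p = 77.05/3.9 = 19.8.

K_p = 19.8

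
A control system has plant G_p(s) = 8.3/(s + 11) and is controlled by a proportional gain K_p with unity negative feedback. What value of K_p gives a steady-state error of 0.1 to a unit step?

K_p = 11.9

For a type-0 loop with proportional control, e_ss = 1/(1 + K_p·G_p(0)).
G_p(0) = 0.7545. Require 1/(1 + K_p·0.7545) = 0.1, so 1 + 0.7545·K_p = 10.
K_p = (10 − 1)/0.7545 = 11.9.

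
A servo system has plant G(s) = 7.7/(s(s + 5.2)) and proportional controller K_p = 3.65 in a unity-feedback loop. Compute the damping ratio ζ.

The closed-loop denominator is s(s+5.2) + 3.65·7.7 = s² + 5.2s + 28.11.
Matching s² + 2ζω_n s + ω_n²: ω_n = √28.11 = 5.301 rad/s and 2ζω_n = 5.2, so ζ = 5.2/(2·5.301) = 0.49.

ζ = 0.49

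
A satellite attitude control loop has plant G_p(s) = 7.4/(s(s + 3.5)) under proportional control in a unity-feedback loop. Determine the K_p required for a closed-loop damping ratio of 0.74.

Closed-loop characteristic equation: s² + 3.5s + K_p·7.4 = 0.
So ω_n = √(7.4K_p) and 2ζω_n = 3.5, giving ζ = 3.5/(2√(7.4K_p)).
Setting ζ = 0.74: √(7.4K_p) = 3.5/(2·0.74) = 2.365, so K_p = 5.593/7.4 = 0.756.

K_p = 0.756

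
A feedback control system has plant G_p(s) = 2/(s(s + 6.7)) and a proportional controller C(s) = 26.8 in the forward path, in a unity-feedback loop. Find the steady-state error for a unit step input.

The open loop C(s)G_p(s) has a pole at the origin (type 1), so the static position error constant is infinite and e_ss = 1/(1+∞) = 0.

0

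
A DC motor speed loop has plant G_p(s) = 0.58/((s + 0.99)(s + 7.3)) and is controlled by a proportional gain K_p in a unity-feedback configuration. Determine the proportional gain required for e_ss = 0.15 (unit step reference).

For a type-0 loop with proportional control, e_ss = 1/(1 + K_p·G_p(0)).
G_p(0) = 0.08025. Require 1/(1 + K_p·0.08025) = 0.15, so 1 + 0.08025·K_p = 6.667.
K_p = (6.667 − 1)/0.08025 = 70.6.

K_p = 70.6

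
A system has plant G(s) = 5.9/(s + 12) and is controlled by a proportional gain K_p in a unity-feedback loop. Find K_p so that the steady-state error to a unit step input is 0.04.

K_p = 48.8

Steady-state error for a unit step on this type-0 loop is 1/(1 + K_p·G(0)).
G(0) = 0.4917. Require 1/(1 + K_p·0.4917) = 0.04, so 1 + 0.4917·K_p = 25.
K_p = (25 − 1)/0.4917 = 48.8.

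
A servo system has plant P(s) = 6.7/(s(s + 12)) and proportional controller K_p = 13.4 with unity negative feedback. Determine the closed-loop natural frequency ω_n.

ω_n = 9.48 rad/s

The closed-loop denominator is s(s+12) + 13.4·6.7 = s² + 12s + 89.78.
So ω_n² = 89.78 ⇒ ω_n = 9.475 rad/s, and ζ = 12/(2ω_n) = 0.633.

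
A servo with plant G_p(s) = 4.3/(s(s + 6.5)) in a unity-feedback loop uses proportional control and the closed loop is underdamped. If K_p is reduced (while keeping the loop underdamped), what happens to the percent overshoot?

decrease

ζ = 6.5/(2√(4.3K_p)) rises as K_p falls; higher damping means less overshoot.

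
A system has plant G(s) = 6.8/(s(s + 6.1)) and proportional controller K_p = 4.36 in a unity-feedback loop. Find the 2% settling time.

Closed-loop characteristic equation: s² + 6.1s + 29.65 = 0, so ω_n = 5.445 rad/s and ζ = 6.1/(2·5.445) = 0.5601.
2% settling time T_s ≈ 4/(ζω_n) = 4/3.05 = 1.31 s.

T_s ≈ 1.31 s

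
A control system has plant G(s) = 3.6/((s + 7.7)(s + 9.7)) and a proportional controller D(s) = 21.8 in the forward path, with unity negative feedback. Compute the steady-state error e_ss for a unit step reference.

The loop is type 0. Static position error constant K_pos = D(0)·G(0) = 21.8·0.0482 = 1.051.
Steady-state error to a unit step: e_ss = 1/(1+K_pos) = 1/2.051 = 0.488.

0.488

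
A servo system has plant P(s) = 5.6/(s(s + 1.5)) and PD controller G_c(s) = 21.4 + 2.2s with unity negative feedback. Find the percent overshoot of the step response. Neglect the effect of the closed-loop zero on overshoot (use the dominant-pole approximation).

Forward path: (21.4 + 2.2s)·5.6/(s(s+1.5)). The closed-loop characteristic equation is s² + (1.5 + 5.6·2.2)s + 5.6·21.4 = 0.
That is s² + 13.82s + 119.8 = 0, so ω_n = 10.95 rad/s and ζ = 13.82/(2·10.95) = 0.6312.
%OS = 100·exp(−πζ/√(1−ζ²)) = 7.76%.

7.76%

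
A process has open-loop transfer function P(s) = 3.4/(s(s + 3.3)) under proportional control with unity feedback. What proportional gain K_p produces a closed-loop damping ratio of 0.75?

Closed-loop characteristic equation: s² + 3.3s + K_p·3.4 = 0.
So ω_n = √(3.4K_p) and 2ζω_n = 3.3, giving ζ = 3.3/(2√(3.4K_p)).
Setting ζ = 0.75: √(3.4K_p) = 3.3/(2·0.75) = 2.2, so K_p = 4.84/3.4 = 1.42.

K_p = 1.42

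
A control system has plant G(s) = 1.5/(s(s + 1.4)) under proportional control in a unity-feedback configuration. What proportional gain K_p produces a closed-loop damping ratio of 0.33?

Closed-loop characteristic equation: s² + 1.4s + K_p·1.5 = 0.
So ω_n = √(1.5K_p) and 2ζω_n = 1.4, giving ζ = 1.4/(2√(1.5K_p)).
Setting ζ = 0.33: √(1.5K_p) = 1.4/(2·0.33) = 2.121, so K_p = 4.5/1.5 = 3.

K_p = 3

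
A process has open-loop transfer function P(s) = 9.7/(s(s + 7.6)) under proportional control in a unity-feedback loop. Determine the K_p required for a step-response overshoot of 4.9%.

From %OS = 100·exp(−πζ/√(1−ζ²)) = 4.9%, ζ = −ln(0.049)/√(π²+ln²(0.049)) = 0.6925.
Characteristic equation s² + 7.6s + 9.7K_p = 0 gives ζ = 7.6/(2√(9.7K_p)).
Setting ζ = 0.6925: √(9.7K_p) = 7.6/(2·0.6925) = 5.487, so K_p = 30.11/9.7 = 3.1.

K_p = 3.1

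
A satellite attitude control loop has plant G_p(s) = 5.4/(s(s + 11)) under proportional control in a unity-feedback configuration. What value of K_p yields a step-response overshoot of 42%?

From %OS = 100·exp(−πζ/√(1−ζ²)) = 42%, ζ = −ln(0.42)/√(π²+ln²(0.42)) = 0.2662.
Characteristic equation s² + 11s + 5.4K_p = 0 gives ζ = 11/(2√(5.4K_p)).
Setting ζ = 0.2662: √(5.4K_p) = 11/(2·0.2662) = 20.66, so K_p = 427/5.4 = 79.1.

K_p = 79.1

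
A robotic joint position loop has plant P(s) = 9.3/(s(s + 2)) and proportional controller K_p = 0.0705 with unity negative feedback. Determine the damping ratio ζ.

ζ = 1.23

With unity feedback the closed-loop characteristic equation is s² + 2s + 0.0705·9.3 = s² + 2s + 0.6556 = 0.
Matching s² + 2ζω_n s + ω_n²: ω_n = √0.6556 = 0.8097 rad/s and 2ζω_n = 2, so ζ = 2/(2·0.8097) = 1.23.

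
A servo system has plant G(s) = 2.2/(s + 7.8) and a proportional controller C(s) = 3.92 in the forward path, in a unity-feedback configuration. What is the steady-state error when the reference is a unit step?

The loop is type 0. Static position error constant K_pos = C(0)·G(0) = 3.92·0.2821 = 1.106.
Steady-state error to a unit step: e_ss = 1/(1+K_pos) = 1/2.106 = 0.475.

0.475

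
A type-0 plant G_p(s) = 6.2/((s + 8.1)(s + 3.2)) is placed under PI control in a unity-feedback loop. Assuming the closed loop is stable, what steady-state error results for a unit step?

The PI controller's integrator makes the forward path type 1, so e_ss to a step is zero.

0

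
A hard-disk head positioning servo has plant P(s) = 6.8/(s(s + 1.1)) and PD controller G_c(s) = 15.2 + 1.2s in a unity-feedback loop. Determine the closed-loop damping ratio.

Forward path: (15.2 + 1.2s)·6.8/(s(s+1.1)). The closed-loop characteristic equation is s² + (1.1 + 6.8·1.2)s + 6.8·15.2 = 0.
That is s² + 9.26s + 103.4 = 0, so ω_n = 10.17 rad/s and ζ = 9.26/(2·10.17) = 0.4554.

ζ = 0.455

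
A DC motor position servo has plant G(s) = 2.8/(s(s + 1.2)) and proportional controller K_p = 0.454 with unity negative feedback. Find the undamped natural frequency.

With unity feedback the closed-loop characteristic equation is s² + 1.2s + 0.454·2.8 = s² + 1.2s + 1.271 = 0.
Matching s² + 2ζω_n s + ω_n²: ω_n = √1.271 = 1.127 rad/s and 2ζω_n = 1.2, so ζ = 1.2/(2·1.127) = 0.532.

ω_n = 1.13 rad/s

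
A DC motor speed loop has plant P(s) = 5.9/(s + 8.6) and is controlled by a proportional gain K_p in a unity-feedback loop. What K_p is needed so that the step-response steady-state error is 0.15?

K_p = 8.26

The loop is type 0, so e_ss(step) = 1/(1 + K_pos) with K_pos = K_p·P(0).
P(0) = 0.686. Require 1/(1 + K_p·0.686) = 0.15, so 1 + 0.686·K_p = 6.667.
K_p = (6.667 − 1)/0.686 = 8.26.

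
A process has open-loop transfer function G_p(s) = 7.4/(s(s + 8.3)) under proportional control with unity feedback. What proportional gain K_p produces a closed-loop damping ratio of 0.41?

Closed-loop characteristic equation: s² + 8.3s + K_p·7.4 = 0.
So ω_n = √(7.4K_p) and 2ζω_n = 8.3, giving ζ = 8.3/(2√(7.4K_p)).
Setting ζ = 0.41: √(7.4K_p) = 8.3/(2·0.41) = 10.12, so K_p = 102.5/7.4 = 13.8.

K_p = 13.8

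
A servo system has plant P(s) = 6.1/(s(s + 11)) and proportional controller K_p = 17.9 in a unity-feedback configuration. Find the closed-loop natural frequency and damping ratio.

With unity feedback the closed-loop characteristic equation is s² + 11s + 17.9·6.1 = s² + 11s + 109.2 = 0.
So ω_n² = 109.2 ⇒ ω_n = 10.45 rad/s, and ζ = 11/(2ω_n) = 0.526.

ω_n = 10.4 rad/s, ζ = 0.526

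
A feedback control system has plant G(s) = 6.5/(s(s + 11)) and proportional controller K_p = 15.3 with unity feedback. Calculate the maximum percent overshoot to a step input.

12.5%

From 1 + K_pG(s) = 0: s² + 11s + 99.45 = 0 ⇒ ω_n = 9.972, ζ = 0.5515.
%OS = 100·exp(−πζ/√(1−ζ²)) = 100·exp(−π·0.5515/√0.6958) = 12.5%.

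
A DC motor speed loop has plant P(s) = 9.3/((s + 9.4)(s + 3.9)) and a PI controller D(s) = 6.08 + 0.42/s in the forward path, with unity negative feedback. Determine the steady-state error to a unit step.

The open loop D(s)P(s) has a pole at the origin (type 1), so the static position error constant is infinite and e_ss = 1/(1+∞) = 0.

0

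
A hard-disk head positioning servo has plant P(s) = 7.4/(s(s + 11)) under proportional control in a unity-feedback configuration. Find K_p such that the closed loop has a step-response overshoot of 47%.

From %OS = 100·exp(−πζ/√(1−ζ²)) = 47%, ζ = −ln(0.47)/√(π²+ln²(0.47)) = 0.2337.
Characteristic equation s² + 11s + 7.4K_p = 0 gives ζ = 11/(2√(7.4K_p)).
Setting ζ = 0.2337: √(7.4K_p) = 11/(2·0.2337) = 23.54, so K_p = 554/7.4 = 74.9.

K_p = 74.9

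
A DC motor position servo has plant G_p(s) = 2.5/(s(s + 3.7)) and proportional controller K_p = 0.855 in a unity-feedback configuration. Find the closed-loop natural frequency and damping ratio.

ω_n = 1.46 rad/s, ζ = 1.27

With unity feedback the closed-loop characteristic equation is s² + 3.7s + 0.855·2.5 = s² + 3.7s + 2.138 = 0.
Matching s² + 2ζω_n s + ω_n²: ω_n = √2.138 = 1.462 rad/s and 2ζω_n = 3.7, so ζ = 3.7/(2·1.462) = 1.27.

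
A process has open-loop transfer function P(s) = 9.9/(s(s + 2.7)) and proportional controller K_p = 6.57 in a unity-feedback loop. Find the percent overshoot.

58.7%

From 1 + K_pP(s) = 0: s² + 2.7s + 65.04 = 0 ⇒ ω_n = 8.065, ζ = 0.1674.
%OS = 100·exp(−πζ/√(1−ζ²)) = 100·exp(−π·0.1674/√0.972) = 58.7%.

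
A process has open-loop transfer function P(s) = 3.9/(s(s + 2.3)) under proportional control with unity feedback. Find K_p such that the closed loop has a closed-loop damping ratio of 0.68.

Closed-loop characteristic equation: s² + 2.3s + K_p·3.9 = 0.
So ω_n = √(3.9K_p) and 2ζω_n = 2.3, giving ζ = 2.3/(2√(3.9K_p)).
Setting ζ = 0.68: √(3.9K_p) = 2.3/(2·0.68) = 1.691, so K_p = 2.86/3.9 = 0.733.

K_p = 0.733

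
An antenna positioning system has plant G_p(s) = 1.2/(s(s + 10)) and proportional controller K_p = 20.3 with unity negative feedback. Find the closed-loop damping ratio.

With unity feedback the closed-loop characteristic equation is s² + 10s + 20.3·1.2 = s² + 10s + 24.36 = 0.
Matching s² + 2ζω_n s + ω_n²: ω_n = √24.36 = 4.936 rad/s and 2ζω_n = 10, so ζ = 10/(2·4.936) = 1.01.

ζ = 1.01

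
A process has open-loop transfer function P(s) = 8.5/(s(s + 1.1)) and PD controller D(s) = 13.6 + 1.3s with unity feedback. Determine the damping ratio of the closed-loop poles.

Forward path: (13.6 + 1.3s)·8.5/(s(s+1.1)). The closed-loop characteristic equation is s² + (1.1 + 8.5·1.3)s + 8.5·13.6 = 0.
That is s² + 12.15s + 115.6 = 0, so ω_n = 10.75 rad/s and ζ = 12.15/(2·10.75) = 0.565.

ζ = 0.565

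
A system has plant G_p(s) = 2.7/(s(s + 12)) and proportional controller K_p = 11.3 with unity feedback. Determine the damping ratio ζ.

1 + K_p·G_p(s) = 0 gives s² + 12s + 30.51 = 0.
So ω_n² = 30.51 ⇒ ω_n = 5.524 rad/s, and ζ = 12/(2ω_n) = 1.09.

ζ = 1.09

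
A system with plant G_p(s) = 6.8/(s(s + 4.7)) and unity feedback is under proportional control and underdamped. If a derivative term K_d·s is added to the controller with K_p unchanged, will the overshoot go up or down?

decrease

With PD the characteristic equation becomes s² + (a + K·K_d)s + K·K_p = 0; the damping term grows, ζ rises, overshoot falls.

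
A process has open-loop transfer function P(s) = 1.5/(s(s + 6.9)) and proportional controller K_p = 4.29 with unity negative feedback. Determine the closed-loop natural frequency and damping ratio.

ω_n = 2.54 rad/s, ζ = 1.36

1 + K_p·P(s) = 0 gives s² + 6.9s + 6.435 = 0.
Matching s² + 2ζω_n s + ω_n²: ω_n = √6.435 = 2.537 rad/s and 2ζω_n = 6.9, so ζ = 6.9/(2·2.537) = 1.36.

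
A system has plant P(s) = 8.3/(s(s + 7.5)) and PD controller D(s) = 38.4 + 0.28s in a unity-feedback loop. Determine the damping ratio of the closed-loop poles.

Forward path: (38.4 + 0.28s)·8.3/(s(s+7.5)). The closed-loop characteristic equation is s² + (7.5 + 8.3·0.28)s + 8.3·38.4 = 0.
That is s² + 9.824s + 318.7 = 0, so ω_n = 17.85 rad/s and ζ = 9.824/(2·17.85) = 0.2751.

ζ = 0.275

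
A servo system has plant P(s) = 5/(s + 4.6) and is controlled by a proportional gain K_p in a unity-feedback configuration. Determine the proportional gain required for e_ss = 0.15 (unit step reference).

Steady-state error for a unit step on this type-0 loop is 1/(1 + K_p·P(0)).
P(0) = 1.087. Require 1/(1 + K_p·1.087) = 0.15, so 1 + 1.087·K_p = 6.667.
K_p = (6.667 − 1)/1.087 = 5.21.

K_p = 5.21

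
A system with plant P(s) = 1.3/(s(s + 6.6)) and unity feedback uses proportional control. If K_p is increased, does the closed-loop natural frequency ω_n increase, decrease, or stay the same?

increase

ω_n = √(1.3·K_p), which grows with K_p.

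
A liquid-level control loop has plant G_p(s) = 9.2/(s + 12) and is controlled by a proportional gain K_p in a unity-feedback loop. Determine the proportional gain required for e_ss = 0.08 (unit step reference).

Steady-state error for a unit step on this type-0 loop is 1/(1 + K_p·G_p(0)).
G_p(0) = 0.7667. Require 1/(1 + K_p·0.7667) = 0.08, so 1 + 0.7667·K_p = 12.5.
K_p = (12.5 − 1)/0.7667 = 15.

K_p = 15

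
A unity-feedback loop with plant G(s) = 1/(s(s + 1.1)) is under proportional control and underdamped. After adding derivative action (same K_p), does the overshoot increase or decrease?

With PD the characteristic equation becomes s² + (a + K·K_d)s + K·K_p = 0; the damping term grows, ζ rises, overshoot falls.

decrease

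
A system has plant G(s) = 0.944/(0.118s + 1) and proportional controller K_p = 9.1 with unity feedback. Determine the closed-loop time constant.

Closed loop: T(s) = K_p·G/(1+K_p·G) = 8.59/(0.118s + 1 + 8.59), with pole at s = −(1 + 8.59)/0.118 = −81.27.
Closed-loop time constant τ = 1/81.27 = 0.0123 s.

τ = 0.0123 s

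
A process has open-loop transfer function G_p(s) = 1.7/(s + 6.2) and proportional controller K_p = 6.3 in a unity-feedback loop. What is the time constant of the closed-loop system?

τ = 0.0591 s

Closed-loop transfer function: T(s) = K_p·G_p(s)/(1 + K_p·G_p(s)) = 10.71/(s + 6.2 + 10.71) = 10.71/(s + 16.91).
Time constant τ = 1/16.91 = 0.0591 s.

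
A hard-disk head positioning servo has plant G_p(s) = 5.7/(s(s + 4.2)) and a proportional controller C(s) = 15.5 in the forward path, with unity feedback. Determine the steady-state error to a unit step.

0

The open loop C(s)G_p(s) has a pole at the origin (type 1), so the static position error constant is infinite and e_ss = 1/(1+∞) = 0.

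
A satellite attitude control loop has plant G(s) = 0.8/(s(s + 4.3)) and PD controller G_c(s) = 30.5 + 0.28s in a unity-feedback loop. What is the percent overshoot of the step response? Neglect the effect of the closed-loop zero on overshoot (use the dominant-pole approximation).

Forward path: (30.5 + 0.28s)·0.8/(s(s+4.3)). The closed-loop characteristic equation is s² + (4.3 + 0.8·0.28)s + 0.8·30.5 = 0.
That is s² + 4.524s + 24.4 = 0, so ω_n = 4.94 rad/s and ζ = 4.524/(2·4.94) = 0.4579.
%OS = 100·exp(−πζ/√(1−ζ²)) = 19.8%.

19.8%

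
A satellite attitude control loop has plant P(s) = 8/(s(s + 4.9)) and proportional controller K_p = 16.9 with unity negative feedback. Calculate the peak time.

T_p = 0.276 s

The closed-loop denominator s² + 4.9s + 135.2 gives ω_n = √135.2 = 11.63 and ζ = 4.9/(2ω_n) = 0.2107.
Damped frequency ω_d = ω_n√(1−ζ²) = 11.37 rad/s, so peak time T_p = π/ω_d = 0.276 s.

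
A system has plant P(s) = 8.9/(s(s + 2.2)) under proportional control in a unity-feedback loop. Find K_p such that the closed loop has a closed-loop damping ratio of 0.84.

K_p = 0.193

Closed-loop characteristic equation: s² + 2.2s + K_p·8.9 = 0.
So ω_n = √(8.9K_p) and 2ζω_n = 2.2, giving ζ = 2.2/(2√(8.9K_p)).
Setting ζ = 0.84: √(8.9K_p) = 2.2/(2·0.84) = 1.31, so K_p = 1.715/8.9 = 0.193.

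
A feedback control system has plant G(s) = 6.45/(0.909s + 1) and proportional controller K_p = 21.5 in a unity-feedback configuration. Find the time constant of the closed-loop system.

τ = 0.00651 s

Closed loop: T(s) = K_p·G/(1+K_p·G) = 138.7/(0.909s + 1 + 138.7), with pole at s = −(1 + 138.7)/0.909 = −153.7.
Closed-loop time constant τ = 1/153.7 = 0.00651 s.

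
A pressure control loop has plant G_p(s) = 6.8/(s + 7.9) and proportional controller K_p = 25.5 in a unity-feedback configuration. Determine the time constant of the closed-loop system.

τ = 0.00552 s

Closed-loop transfer function: T(s) = K_p·G_p(s)/(1 + K_p·G_p(s)) = 173.4/(s + 7.9 + 173.4) = 173.4/(s + 181.3).
Time constant τ = 1/181.3 = 0.00552 s.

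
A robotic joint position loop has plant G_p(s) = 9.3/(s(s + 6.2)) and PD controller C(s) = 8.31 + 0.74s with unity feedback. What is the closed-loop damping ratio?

Forward path: (8.31 + 0.74s)·9.3/(s(s+6.2)). The closed-loop characteristic equation is s² + (6.2 + 9.3·0.74)s + 9.3·8.31 = 0.
That is s² + 13.08s + 77.28 = 0, so ω_n = 8.791 rad/s and ζ = 13.08/(2·8.791) = 0.7441.

ζ = 0.744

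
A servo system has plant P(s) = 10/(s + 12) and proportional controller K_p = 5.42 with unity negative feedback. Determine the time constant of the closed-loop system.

τ = 0.0151 s

Closed-loop transfer function: T(s) = K_p·P(s)/(1 + K_p·P(s)) = 54.2/(s + 12 + 54.2) = 54.2/(s + 66.2).
Time constant τ = 1/66.2 = 0.0151 s.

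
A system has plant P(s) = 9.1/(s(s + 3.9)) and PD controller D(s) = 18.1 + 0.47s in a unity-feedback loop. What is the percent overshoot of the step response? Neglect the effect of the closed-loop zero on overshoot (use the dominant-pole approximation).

34.8%

Forward path: (18.1 + 0.47s)·9.1/(s(s+3.9)). The closed-loop characteristic equation is s² + (3.9 + 9.1·0.47)s + 9.1·18.1 = 0.
That is s² + 8.177s + 164.7 = 0, so ω_n = 12.83 rad/s and ζ = 8.177/(2·12.83) = 0.3186.
%OS = 100·exp(−πζ/√(1−ζ²)) = 34.8%.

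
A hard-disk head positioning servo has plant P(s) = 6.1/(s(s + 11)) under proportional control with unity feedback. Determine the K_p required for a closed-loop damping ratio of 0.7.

Closed-loop characteristic equation: s² + 11s + K_p·6.1 = 0.
So ω_n = √(6.1K_p) and 2ζω_n = 11, giving ζ = 11/(2√(6.1K_p)).
Setting ζ = 0.7: √(6.1K_p) = 11/(2·0.7) = 7.857, so K_p = 61.73/6.1 = 10.1.

K_p = 10.1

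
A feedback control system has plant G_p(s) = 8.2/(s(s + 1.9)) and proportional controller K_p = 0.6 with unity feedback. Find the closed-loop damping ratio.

The closed-loop denominator is s(s+1.9) + 0.6·8.2 = s² + 1.9s + 4.92.
Matching s² + 2ζω_n s + ω_n²: ω_n = √4.92 = 2.218 rad/s and 2ζω_n = 1.9, so ζ = 1.9/(2·2.218) = 0.428.

ζ = 0.428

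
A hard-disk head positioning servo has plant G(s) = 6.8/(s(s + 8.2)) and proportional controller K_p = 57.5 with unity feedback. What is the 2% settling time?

T_s ≈ 0.976 s

The closed-loop denominator s² + 8.2s + 391 gives ω_n = √391 = 19.77 and ζ = 8.2/(2ω_n) = 0.2073.
2% settling time T_s ≈ 4/(ζω_n) = 4/4.1 = 0.976 s.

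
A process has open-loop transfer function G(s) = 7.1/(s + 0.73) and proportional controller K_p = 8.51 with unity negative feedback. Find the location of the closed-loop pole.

s = -61.15

Closed-loop transfer function: T(s) = K_p·G(s)/(1 + K_p·G(s)) = 60.42/(s + 0.73 + 60.42) = 60.42/(s + 61.15).
The closed-loop pole is at s = −61.15.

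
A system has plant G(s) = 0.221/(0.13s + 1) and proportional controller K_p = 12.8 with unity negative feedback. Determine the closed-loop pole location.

s = -29.45

Closed loop: T(s) = K_p·G/(1+K_p·G) = 2.829/(0.13s + 1 + 2.829), with pole at s = −(1 + 2.829)/0.13 = −29.45.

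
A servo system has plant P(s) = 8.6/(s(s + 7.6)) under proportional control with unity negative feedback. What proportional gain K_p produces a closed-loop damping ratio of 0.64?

Closed-loop characteristic equation: s² + 7.6s + K_p·8.6 = 0.
So ω_n = √(8.6K_p) and 2ζω_n = 7.6, giving ζ = 7.6/(2√(8.6K_p)).
Setting ζ = 0.64: √(8.6K_p) = 7.6/(2·0.64) = 5.938, so K_p = 35.25/8.6 = 4.1.

K_p = 4.1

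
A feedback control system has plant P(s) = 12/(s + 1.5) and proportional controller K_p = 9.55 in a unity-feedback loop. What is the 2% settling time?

T_s ≈ 0.0345 s

Closed-loop transfer function: T(s) = K_p·P(s)/(1 + K_p·P(s)) = 114.6/(s + 1.5 + 114.6) = 114.6/(s + 116.1).
Time constant τ = 1/116.1 = 0.008613 s, so the 2% settling time is about 4τ = 0.0345 s.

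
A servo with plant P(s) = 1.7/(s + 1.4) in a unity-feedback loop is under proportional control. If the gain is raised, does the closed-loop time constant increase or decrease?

Closed-loop pole is at s = −(1.4+K_p·1.7); larger K_p moves it further left, so τ = 1/(1.4+K_p·1.7) decreases.

decrease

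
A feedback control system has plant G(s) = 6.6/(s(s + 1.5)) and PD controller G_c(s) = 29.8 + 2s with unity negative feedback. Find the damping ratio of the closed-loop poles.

ζ = 0.524

Forward path: (29.8 + 2s)·6.6/(s(s+1.5)). The closed-loop characteristic equation is s² + (1.5 + 6.6·2)s + 6.6·29.8 = 0.
That is s² + 14.7s + 196.7 = 0, so ω_n = 14.02 rad/s and ζ = 14.7/(2·14.02) = 0.5241.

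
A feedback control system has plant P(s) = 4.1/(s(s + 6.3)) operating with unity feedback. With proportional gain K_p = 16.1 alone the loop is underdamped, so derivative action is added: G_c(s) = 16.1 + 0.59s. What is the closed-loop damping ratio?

Forward path: (16.1 + 0.59s)·4.1/(s(s+6.3)). The closed-loop characteristic equation is s² + (6.3 + 4.1·0.59)s + 4.1·16.1 = 0.
That is s² + 8.719s + 66.01 = 0, so ω_n = 8.125 rad/s and ζ = 8.719/(2·8.125) = 0.5366.

ζ = 0.537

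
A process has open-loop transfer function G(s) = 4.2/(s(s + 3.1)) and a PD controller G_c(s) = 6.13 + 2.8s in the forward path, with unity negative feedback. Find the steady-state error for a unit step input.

0

The open loop G_c(s)G(s) has a pole at the origin (type 1), so the static position error constant is infinite and e_ss = 1/(1+∞) = 0.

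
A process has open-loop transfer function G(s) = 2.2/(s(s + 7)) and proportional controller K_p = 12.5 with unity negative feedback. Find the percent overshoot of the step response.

The closed-loop denominator s² + 7s + 27.5 gives ω_n = √27.5 = 5.244 and ζ = 7/(2ω_n) = 0.6674.
%OS = 100·exp(−πζ/√(1−ζ²)) = 100·exp(−π·0.6674/√0.5545) = 5.99%.

5.99%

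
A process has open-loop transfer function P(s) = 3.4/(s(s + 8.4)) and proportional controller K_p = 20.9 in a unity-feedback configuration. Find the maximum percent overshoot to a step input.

16.4%

From 1 + K_pP(s) = 0: s² + 8.4s + 71.06 = 0 ⇒ ω_n = 8.43, ζ = 0.4982.
%OS = 100·exp(−πζ/√(1−ζ²)) = 100·exp(−π·0.4982/√0.7518) = 16.4%.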